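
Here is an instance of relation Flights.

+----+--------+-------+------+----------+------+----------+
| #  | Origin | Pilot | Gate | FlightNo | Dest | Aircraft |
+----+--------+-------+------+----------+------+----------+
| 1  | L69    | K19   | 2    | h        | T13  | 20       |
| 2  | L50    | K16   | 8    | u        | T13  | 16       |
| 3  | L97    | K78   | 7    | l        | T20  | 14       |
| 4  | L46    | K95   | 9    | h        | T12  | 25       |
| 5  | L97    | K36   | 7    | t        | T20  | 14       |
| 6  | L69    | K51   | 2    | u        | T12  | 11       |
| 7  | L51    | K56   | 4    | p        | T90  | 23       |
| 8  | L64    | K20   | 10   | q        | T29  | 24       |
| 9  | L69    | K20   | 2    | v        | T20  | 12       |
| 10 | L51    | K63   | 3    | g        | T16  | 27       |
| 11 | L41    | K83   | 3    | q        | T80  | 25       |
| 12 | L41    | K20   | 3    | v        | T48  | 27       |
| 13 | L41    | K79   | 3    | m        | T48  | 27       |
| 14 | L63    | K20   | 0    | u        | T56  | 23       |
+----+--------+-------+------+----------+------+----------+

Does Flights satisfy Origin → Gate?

No

Origin=L69: rows 1, 6, 9 → Gate = 2, 2, 2 ✓
Origin=L50: row 2 → Gate = 8 ✓
Origin=L97: rows 3, 5 → Gate = 7, 7 ✓
Origin=L46: row 4 → Gate = 9 ✓
Origin=L51: rows 7, 10 → Gate takes values {4, 3} — violation
Origin=L64: row 8 → Gate = 10 ✓
Origin=L41: rows 11, 12, 13 → Gate = 3, 3, 3 ✓
Origin=L63: row 14 → Gate = 0 ✓
Two rows agree on Origin but differ on Gate, so Origin → Gate does not hold.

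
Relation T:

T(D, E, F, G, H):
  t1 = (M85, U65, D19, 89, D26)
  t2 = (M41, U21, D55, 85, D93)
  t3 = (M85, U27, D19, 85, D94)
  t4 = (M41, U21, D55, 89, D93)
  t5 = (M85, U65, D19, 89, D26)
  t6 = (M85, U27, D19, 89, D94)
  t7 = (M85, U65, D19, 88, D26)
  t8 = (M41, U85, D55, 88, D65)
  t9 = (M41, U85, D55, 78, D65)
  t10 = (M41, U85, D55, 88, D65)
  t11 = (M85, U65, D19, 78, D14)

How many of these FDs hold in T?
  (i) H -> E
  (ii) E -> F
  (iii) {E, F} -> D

(i) H -> E: every LHS value maps to a single RHS value — holds.
(ii) E -> F: every LHS value maps to a single RHS value — holds.
(iii) {E, F} -> D: every LHS value maps to a single RHS value — holds.
3 of the 3 dependencies hold.

3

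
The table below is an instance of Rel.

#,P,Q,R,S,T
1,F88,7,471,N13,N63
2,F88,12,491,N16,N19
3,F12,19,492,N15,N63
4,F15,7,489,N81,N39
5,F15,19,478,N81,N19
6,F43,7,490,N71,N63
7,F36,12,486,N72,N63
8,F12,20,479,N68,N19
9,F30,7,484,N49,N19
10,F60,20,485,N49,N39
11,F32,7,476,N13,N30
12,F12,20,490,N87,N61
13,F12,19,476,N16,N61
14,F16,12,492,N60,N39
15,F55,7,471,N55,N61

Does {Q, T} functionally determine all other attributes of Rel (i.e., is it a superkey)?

Rows 1 and 6 have the same {Q, T} value (Q=7, T=N63) but are distinct tuples, so {Q, T} does not determine every attribute — not a superkey.

No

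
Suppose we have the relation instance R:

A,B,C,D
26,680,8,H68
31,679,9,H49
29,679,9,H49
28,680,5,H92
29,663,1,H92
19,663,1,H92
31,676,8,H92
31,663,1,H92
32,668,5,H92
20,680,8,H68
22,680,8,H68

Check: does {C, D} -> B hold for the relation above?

(C=8, D=H68): 3 rows → B = 680, 680, 680 ✓
(C=9, D=H49): 2 rows → B = 679, 679 ✓
(C=5, D=H92): 2 rows → B takes values {680, 668} — violation
(C=1, D=H92): 3 rows → B = 663, 663, 663 ✓
(C=8, D=H92): 1 row → B = 676 ✓
Two rows agree on {C, D} but differ on B, so {C, D} -> B does not hold.

No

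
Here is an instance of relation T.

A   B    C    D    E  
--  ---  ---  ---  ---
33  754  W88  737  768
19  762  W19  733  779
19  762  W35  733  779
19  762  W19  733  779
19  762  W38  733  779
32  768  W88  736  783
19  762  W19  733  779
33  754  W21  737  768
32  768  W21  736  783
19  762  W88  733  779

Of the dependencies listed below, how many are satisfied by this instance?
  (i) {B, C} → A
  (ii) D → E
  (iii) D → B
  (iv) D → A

4

(i) {B, C} → A: every LHS value maps to a single RHS value — holds.
(ii) D → E: every LHS value maps to a single RHS value — holds.
(iii) D → B: every LHS value maps to a single RHS value — holds.
(iv) D → A: every LHS value maps to a single RHS value — holds.
4 of the 4 dependencies hold.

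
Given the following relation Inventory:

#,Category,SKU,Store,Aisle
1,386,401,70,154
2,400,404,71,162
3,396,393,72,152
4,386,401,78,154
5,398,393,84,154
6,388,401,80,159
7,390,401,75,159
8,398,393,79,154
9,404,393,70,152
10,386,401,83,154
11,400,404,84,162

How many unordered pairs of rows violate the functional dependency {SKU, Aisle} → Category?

(SKU=401, Aisle=154): all 3 rows agree on Category — 0 pairs.
(SKU=404, Aisle=162): all 2 rows agree on Category — 0 pairs.
(SKU=393, Aisle=152): violating pairs (3,9) — 1 pair.
(SKU=393, Aisle=154): all 2 rows agree on Category — 0 pairs.
(SKU=401, Aisle=159): violating pairs (6,7) — 1 pair.

2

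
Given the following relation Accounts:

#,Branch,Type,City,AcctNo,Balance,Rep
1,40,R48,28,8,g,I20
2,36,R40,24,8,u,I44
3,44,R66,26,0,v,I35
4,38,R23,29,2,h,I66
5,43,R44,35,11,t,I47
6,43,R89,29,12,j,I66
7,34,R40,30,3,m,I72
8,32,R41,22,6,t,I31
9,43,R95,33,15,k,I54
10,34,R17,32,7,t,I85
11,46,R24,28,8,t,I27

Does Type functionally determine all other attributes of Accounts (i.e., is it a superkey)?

Rows 2 and 7 have the same Type value Type=R40 but are distinct tuples, so Type does not determine every attribute — not a superkey.

No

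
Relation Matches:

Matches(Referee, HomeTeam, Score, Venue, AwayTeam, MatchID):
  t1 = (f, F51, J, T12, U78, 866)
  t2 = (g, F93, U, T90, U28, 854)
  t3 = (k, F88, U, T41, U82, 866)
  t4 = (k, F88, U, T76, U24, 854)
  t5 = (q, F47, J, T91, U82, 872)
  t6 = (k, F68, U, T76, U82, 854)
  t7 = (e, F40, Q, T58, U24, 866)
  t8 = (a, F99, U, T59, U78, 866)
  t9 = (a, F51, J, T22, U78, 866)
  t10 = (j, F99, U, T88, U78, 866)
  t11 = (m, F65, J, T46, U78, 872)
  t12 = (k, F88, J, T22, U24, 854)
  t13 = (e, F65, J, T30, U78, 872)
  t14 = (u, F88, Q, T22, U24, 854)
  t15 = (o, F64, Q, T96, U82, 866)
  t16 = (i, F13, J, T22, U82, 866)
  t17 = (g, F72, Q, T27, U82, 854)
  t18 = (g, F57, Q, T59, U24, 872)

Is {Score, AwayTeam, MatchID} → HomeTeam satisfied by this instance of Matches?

(Score=J, AwayTeam=U78, MatchID=866): rows 1, 9 → HomeTeam = F51, F51 ✓
(Score=U, AwayTeam=U28, MatchID=854): row 2 → HomeTeam = F93 ✓
(Score=U, AwayTeam=U82, MatchID=866): row 3 → HomeTeam = F88 ✓
(Score=U, AwayTeam=U24, MatchID=854): row 4 → HomeTeam = F88 ✓
(Score=J, AwayTeam=U82, MatchID=872): row 5 → HomeTeam = F47 ✓
(Score=U, AwayTeam=U82, MatchID=854): row 6 → HomeTeam = F68 ✓
(Score=Q, AwayTeam=U24, MatchID=866): row 7 → HomeTeam = F40 ✓
(Score=U, AwayTeam=U78, MatchID=866): rows 8, 10 → HomeTeam = F99, F99 ✓
(Score=J, AwayTeam=U78, MatchID=872): rows 11, 13 → HomeTeam = F65, F65 ✓
(Score=J, AwayTeam=U24, MatchID=854): row 12 → HomeTeam = F88 ✓
(Score=Q, AwayTeam=U24, MatchID=854): row 14 → HomeTeam = F88 ✓
(Score=Q, AwayTeam=U82, MatchID=866): row 15 → HomeTeam = F64 ✓
(Score=J, AwayTeam=U82, MatchID=866): row 16 → HomeTeam = F13 ✓
(Score=Q, AwayTeam=U82, MatchID=854): row 17 → HomeTeam = F72 ✓
(Score=Q, AwayTeam=U24, MatchID=872): row 18 → HomeTeam = F57 ✓
Every {Score, AwayTeam, MatchID} value is associated with a single HomeTeam value, so {Score, AwayTeam, MatchID} → HomeTeam holds.

Yes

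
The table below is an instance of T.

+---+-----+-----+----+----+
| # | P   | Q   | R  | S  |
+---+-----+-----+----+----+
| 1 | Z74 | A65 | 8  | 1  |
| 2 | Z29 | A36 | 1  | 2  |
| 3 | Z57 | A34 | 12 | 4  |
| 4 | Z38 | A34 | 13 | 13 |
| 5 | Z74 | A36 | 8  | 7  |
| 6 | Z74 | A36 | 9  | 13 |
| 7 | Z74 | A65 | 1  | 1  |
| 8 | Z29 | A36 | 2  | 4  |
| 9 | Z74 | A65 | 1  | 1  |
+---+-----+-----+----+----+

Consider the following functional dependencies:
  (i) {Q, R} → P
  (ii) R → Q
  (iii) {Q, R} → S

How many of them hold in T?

(i) {Q, R} → P: every LHS value maps to a single RHS value — holds.
(ii) R → Q: R=8: rows 1, 5 → Q takes values {A65, A36} — violation; R=1: rows 2, 7, 9 → Q takes values {A36, A65} — violation — fails.
(iii) {Q, R} → S: every LHS value maps to a single RHS value — holds.
2 of the 3 dependencies hold.

2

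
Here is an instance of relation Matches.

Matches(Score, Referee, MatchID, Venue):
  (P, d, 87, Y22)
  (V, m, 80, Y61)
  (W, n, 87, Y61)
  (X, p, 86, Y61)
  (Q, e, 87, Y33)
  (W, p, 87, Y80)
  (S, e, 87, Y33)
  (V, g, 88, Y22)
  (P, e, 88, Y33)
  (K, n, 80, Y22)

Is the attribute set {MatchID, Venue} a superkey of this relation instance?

No

Two distinct rows share (MatchID=87, Venue=Y33), so {MatchID, Venue} does not determine every attribute — not a superkey.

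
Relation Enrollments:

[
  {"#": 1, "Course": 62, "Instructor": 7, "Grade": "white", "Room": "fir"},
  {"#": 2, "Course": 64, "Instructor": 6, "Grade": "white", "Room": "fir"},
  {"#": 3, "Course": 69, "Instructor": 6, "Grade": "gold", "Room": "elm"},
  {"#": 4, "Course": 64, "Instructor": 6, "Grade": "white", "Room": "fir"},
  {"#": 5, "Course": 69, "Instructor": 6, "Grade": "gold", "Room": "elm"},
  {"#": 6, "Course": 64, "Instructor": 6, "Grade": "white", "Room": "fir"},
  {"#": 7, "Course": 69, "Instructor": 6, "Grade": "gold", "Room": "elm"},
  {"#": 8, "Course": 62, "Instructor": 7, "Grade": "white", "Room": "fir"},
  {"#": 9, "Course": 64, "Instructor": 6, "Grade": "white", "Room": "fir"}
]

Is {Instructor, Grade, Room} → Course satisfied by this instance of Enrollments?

Yes

(Instructor=7, Grade=white, Room=fir): rows 1, 8 → Course = 62, 62 ✓
(Instructor=6, Grade=white, Room=fir): rows 2, 4, 6, 9 → Course = 64, 64, 64, 64 ✓
(Instructor=6, Grade=gold, Room=elm): rows 3, 5, 7 → Course = 69, 69, 69 ✓
Every {Instructor, Grade, Room} value is associated with a single Course value, so {Instructor, Grade, Room} → Course holds.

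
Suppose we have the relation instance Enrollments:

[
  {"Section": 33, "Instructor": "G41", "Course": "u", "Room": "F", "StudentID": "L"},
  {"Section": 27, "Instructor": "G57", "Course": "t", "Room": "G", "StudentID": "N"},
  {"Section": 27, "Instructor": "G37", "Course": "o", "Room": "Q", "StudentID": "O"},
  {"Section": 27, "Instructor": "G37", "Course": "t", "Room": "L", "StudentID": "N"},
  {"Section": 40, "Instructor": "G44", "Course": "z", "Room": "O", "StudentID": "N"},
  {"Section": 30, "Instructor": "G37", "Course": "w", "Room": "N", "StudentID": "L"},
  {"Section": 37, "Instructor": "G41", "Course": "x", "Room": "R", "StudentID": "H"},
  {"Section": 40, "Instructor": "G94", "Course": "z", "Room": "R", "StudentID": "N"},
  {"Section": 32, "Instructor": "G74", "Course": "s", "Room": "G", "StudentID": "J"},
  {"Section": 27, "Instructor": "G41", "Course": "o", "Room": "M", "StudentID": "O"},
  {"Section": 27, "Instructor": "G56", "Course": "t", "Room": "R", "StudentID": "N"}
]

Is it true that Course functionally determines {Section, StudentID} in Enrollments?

Yes

Course=u: 1 row → {Section,StudentID} = (33, L) ✓
Course=t: 3 rows → {Section,StudentID} = (27, N), (27, N), (27, N) ✓
Course=o: 2 rows → {Section,StudentID} = (27, O), (27, O) ✓
Course=z: 2 rows → {Section,StudentID} = (40, N), (40, N) ✓
Course=w: 1 row → {Section,StudentID} = (30, L) ✓
Course=x: 1 row → {Section,StudentID} = (37, H) ✓
Course=s: 1 row → {Section,StudentID} = (32, J) ✓
Every Course value is associated with a single {Section, StudentID} value, so Course → {Section, StudentID} holds.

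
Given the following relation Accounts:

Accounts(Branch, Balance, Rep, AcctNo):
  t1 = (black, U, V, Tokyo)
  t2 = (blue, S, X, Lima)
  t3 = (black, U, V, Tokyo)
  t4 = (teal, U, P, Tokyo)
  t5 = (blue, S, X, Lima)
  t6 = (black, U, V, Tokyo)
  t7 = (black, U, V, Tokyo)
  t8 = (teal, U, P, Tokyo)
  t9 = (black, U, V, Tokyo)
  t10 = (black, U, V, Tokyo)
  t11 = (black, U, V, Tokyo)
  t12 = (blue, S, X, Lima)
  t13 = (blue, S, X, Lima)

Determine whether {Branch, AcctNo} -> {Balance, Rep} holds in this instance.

Yes

(Branch=black, AcctNo=Tokyo): rows 1, 3, 6, 7, 9, 10, 11 → {Balance,Rep} = (U, V), (U, V), (U, V), (U, V), (U, V), (U, V), (U, V) ✓
(Branch=blue, AcctNo=Lima): rows 2, 5, 12, 13 → {Balance,Rep} = (S, X), (S, X), (S, X), (S, X) ✓
(Branch=teal, AcctNo=Tokyo): rows 4, 8 → {Balance,Rep} = (U, P), (U, P) ✓
Every {Branch, AcctNo} value is associated with a single {Balance, Rep} value, so {Branch, AcctNo} -> {Balance, Rep} holds.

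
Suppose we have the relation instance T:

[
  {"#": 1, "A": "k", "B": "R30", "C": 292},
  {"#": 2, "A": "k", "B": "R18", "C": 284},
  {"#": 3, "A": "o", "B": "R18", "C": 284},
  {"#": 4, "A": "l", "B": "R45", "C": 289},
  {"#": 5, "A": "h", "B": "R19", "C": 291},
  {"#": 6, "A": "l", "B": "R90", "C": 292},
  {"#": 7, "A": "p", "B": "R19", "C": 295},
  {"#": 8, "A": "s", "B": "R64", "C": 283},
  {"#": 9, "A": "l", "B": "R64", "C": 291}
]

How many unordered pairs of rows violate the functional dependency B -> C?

B=R18: all 2 rows agree on C — 0 pairs.
B=R19: violating pairs (5,7) — 1 pair.
B=R64: violating pairs (8,9) — 1 pair.

2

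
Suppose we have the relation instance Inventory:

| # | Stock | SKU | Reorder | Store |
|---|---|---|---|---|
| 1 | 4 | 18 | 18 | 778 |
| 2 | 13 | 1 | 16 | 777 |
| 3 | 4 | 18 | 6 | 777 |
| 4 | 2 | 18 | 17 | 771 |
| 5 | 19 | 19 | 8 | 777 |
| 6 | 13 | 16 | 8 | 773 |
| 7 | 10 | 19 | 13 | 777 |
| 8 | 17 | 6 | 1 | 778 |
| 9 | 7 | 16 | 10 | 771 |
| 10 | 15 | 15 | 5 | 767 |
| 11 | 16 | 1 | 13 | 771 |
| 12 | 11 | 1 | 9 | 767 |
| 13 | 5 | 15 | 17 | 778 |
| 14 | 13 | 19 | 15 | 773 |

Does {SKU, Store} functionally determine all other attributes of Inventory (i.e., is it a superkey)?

Rows 5 and 7 have the same {SKU, Store} value (SKU=19, Store=777) but are distinct tuples, so {SKU, Store} does not determine every attribute — not a superkey.

No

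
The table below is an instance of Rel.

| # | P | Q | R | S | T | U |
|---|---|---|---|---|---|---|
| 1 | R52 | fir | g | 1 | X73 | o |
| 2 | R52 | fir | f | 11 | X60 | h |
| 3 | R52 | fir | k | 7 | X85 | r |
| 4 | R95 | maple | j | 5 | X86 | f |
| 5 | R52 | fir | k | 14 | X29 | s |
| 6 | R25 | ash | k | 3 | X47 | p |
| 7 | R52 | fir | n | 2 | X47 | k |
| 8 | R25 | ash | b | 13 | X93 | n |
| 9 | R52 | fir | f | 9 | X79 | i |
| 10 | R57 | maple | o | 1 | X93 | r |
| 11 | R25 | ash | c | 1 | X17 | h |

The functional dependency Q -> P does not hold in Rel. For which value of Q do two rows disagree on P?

Q=fir: rows 1, 2, 3, 5, 7, 9 → P = R52, R52, R52, R52, R52, R52 ✓
Q=maple: rows 4, 10 → P takes values {R95, R57} — violation
Q=ash: rows 6, 8, 11 → P = R25, R25, R25 ✓
The only Q value with inconsistent P is Q=maple.

maple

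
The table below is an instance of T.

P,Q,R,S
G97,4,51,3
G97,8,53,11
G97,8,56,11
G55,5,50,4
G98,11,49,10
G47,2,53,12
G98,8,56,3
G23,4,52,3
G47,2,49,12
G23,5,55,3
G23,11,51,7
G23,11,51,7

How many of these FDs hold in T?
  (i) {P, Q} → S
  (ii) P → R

1

(i) {P, Q} → S: every LHS value maps to a single RHS value — holds.
(ii) P → R: P=G97: 3 rows → R takes values {51, 53, 56} — violation; P=G98: 2 rows → R takes values {49, 56} — violation; P=G47: 2 rows → R takes values {53, 49} — violation; P=G23: 4 rows → R takes values {52, 55, 51} — violation — fails.
1 of the 2 dependencies holds.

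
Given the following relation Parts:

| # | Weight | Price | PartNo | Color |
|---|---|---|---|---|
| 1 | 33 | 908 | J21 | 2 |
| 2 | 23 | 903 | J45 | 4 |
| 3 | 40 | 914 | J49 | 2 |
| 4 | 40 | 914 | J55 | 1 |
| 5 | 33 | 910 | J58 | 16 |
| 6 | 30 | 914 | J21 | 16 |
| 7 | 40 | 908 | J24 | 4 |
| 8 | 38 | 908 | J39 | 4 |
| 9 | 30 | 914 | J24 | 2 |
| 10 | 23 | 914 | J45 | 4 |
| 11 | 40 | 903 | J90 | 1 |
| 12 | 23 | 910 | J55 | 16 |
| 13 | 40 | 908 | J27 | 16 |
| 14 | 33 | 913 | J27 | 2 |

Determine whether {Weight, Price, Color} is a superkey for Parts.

Yes

All 14 rows have distinct {Weight, Price, Color} values, so {Weight, Price, Color} → (all attributes) holds and {Weight, Price, Color} is a superkey.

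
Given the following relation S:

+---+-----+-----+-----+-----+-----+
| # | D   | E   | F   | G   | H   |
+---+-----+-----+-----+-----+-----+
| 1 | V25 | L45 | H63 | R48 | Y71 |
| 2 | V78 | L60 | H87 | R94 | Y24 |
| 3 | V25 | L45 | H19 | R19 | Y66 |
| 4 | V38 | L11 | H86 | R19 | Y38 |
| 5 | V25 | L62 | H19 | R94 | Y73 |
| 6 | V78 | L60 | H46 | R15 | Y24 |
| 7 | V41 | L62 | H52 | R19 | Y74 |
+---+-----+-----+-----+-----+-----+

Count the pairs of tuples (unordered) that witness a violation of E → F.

E=L45: violating pairs (1,3) — 1 pair.
E=L60: violating pairs (2,6) — 1 pair.
E=L62: violating pairs (5,7) — 1 pair.

3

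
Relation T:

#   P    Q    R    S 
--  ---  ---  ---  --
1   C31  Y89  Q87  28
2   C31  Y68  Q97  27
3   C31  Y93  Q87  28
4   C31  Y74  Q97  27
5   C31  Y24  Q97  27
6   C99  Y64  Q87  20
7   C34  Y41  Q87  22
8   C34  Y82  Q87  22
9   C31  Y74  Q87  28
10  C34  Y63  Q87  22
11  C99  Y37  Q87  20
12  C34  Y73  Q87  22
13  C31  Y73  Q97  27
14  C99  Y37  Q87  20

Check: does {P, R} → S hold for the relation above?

Yes

(P=C31, R=Q87): rows 1, 3, 9 → S = 28, 28, 28 ✓
(P=C31, R=Q97): rows 2, 4, 5, 13 → S = 27, 27, 27, 27 ✓
(P=C99, R=Q87): rows 6, 11, 14 → S = 20, 20, 20 ✓
(P=C34, R=Q87): rows 7, 8, 10, 12 → S = 22, 22, 22, 22 ✓
Every {P, R} value is associated with a single S value, so {P, R} → S holds.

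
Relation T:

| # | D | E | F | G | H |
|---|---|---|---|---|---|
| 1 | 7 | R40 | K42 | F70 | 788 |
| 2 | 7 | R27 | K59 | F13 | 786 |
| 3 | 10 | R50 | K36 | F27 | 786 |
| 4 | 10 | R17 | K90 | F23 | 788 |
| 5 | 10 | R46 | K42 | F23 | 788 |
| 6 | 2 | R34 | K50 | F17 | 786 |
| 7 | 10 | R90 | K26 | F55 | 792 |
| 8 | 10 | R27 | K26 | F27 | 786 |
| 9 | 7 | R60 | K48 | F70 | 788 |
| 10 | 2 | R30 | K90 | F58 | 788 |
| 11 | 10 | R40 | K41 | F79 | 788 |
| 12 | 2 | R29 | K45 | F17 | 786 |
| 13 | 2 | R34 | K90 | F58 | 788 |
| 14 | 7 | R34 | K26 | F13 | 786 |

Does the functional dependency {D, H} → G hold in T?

(D=7, H=788): rows 1, 9 → G = F70, F70 ✓
(D=7, H=786): rows 2, 14 → G = F13, F13 ✓
(D=10, H=786): rows 3, 8 → G = F27, F27 ✓
(D=10, H=788): rows 4, 5, 11 → G takes values {F23, F79} — violation
(D=2, H=786): rows 6, 12 → G = F17, F17 ✓
(D=10, H=792): row 7 → G = F55 ✓
(D=2, H=788): rows 10, 13 → G = F58, F58 ✓
Two rows agree on {D, H} but differ on G, so {D, H} → G does not hold.

No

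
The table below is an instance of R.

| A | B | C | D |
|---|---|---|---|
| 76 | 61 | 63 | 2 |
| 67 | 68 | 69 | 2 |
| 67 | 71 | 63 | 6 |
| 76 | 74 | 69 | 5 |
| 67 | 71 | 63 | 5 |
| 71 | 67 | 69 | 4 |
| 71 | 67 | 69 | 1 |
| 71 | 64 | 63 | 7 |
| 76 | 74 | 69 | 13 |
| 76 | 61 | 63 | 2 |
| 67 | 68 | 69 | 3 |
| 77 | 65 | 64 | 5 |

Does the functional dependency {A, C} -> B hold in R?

(A=76, C=63): 2 rows → B = 61, 61 ✓
(A=67, C=69): 2 rows → B = 68, 68 ✓
(A=67, C=63): 2 rows → B = 71, 71 ✓
(A=76, C=69): 2 rows → B = 74, 74 ✓
(A=71, C=69): 2 rows → B = 67, 67 ✓
(A=71, C=63): 1 row → B = 64 ✓
(A=77, C=64): 1 row → B = 65 ✓
Every {A, C} value is associated with a single B value, so {A, C} -> B holds.

Yes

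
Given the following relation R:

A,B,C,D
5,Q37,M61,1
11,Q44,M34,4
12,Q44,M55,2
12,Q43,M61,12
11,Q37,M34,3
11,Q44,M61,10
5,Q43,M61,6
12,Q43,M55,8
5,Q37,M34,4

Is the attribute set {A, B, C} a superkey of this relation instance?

Yes

All 9 rows have distinct {A, B, C} values, so {A, B, C} → (all attributes) holds and {A, B, C} is a superkey.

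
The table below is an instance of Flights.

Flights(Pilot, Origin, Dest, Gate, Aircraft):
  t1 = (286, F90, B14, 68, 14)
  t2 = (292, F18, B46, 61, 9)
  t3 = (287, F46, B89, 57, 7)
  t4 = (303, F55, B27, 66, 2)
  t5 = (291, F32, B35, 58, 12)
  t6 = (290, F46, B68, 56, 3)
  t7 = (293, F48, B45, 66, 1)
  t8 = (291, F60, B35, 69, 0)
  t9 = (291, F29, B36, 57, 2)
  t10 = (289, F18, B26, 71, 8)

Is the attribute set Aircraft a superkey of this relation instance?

No

Rows 4 and 9 have the same Aircraft value Aircraft=2 but are distinct tuples, so Aircraft does not determine every attribute — not a superkey.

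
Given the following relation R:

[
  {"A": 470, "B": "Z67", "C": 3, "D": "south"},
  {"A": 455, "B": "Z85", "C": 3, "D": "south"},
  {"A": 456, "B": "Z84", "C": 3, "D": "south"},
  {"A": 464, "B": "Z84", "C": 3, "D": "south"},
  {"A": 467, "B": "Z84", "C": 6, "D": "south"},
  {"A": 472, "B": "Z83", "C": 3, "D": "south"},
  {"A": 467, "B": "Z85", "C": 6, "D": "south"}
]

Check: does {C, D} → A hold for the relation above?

(C=3, D=south): 5 rows → A takes values {470, 455, 456, 464, 472} — violation
(C=6, D=south): 2 rows → A = 467, 467 ✓
Two rows agree on {C, D} but differ on A, so {C, D} → A does not hold.

No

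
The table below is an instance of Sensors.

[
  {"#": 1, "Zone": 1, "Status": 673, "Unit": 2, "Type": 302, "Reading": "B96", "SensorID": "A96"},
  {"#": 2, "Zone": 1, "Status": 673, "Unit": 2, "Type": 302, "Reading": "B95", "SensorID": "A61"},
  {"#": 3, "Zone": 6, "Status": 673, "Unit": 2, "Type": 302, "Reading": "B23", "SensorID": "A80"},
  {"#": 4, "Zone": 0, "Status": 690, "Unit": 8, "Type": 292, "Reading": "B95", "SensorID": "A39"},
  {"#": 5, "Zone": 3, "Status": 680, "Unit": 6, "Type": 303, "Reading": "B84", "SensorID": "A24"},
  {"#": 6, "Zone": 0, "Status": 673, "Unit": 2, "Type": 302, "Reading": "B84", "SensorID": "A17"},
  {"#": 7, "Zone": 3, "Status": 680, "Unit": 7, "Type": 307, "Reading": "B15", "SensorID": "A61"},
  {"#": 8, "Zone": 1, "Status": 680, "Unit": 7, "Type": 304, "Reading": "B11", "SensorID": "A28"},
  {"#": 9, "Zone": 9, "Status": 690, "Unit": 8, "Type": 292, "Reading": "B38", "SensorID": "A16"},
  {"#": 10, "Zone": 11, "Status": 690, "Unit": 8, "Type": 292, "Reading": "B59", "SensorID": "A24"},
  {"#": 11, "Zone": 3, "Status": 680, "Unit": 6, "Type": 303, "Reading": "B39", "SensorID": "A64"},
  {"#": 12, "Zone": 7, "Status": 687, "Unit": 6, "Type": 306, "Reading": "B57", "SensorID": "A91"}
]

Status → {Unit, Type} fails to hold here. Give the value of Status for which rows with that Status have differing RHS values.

680

Status=673: rows 1, 2, 3, 6 → {Unit,Type} = (2, 302), (2, 302), (2, 302), (2, 302) ✓
Status=690: rows 4, 9, 10 → {Unit,Type} = (8, 292), (8, 292), (8, 292) ✓
Status=680: rows 5, 7, 8, 11 → {Unit,Type} takes values {(6, 303), (7, 307), (7, 304)} — violation
Status=687: row 12 → {Unit,Type} = (6, 306) ✓
The only Status value with inconsistent RHS is Status=680.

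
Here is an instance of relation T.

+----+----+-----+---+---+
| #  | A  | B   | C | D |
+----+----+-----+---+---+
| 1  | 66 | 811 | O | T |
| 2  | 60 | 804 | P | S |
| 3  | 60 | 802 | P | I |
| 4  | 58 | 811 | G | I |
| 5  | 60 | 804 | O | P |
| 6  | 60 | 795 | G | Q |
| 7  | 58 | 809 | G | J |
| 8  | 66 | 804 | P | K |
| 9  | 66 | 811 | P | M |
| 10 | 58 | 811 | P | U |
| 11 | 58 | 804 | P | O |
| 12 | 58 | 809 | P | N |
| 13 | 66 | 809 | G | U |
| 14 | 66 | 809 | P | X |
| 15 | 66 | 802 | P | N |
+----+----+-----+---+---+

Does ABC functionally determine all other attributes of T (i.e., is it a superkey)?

Yes

All 15 rows have distinct ABC values, so ABC → (all attributes) holds and ABC is a superkey.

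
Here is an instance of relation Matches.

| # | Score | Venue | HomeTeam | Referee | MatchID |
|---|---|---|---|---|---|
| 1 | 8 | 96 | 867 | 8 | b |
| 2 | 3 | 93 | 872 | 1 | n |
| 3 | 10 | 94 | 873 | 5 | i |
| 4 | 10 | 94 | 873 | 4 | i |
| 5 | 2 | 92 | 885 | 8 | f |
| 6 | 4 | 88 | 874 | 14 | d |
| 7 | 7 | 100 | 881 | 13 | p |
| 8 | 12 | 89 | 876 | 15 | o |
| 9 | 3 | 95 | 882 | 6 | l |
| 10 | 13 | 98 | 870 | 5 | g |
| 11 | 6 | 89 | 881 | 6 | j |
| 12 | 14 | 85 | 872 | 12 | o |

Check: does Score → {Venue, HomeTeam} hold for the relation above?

No

Score=8: row 1 → {Venue,HomeTeam} = (96, 867) ✓
Score=3: rows 2, 9 → {Venue,HomeTeam} takes values {(93, 872), (95, 882)} — violation
Score=10: rows 3, 4 → {Venue,HomeTeam} = (94, 873), (94, 873) ✓
Score=2: row 5 → {Venue,HomeTeam} = (92, 885) ✓
Score=4: row 6 → {Venue,HomeTeam} = (88, 874) ✓
Score=7: row 7 → {Venue,HomeTeam} = (100, 881) ✓
Score=12: row 8 → {Venue,HomeTeam} = (89, 876) ✓
Score=13: row 10 → {Venue,HomeTeam} = (98, 870) ✓
Score=6: row 11 → {Venue,HomeTeam} = (89, 881) ✓
Score=14: row 12 → {Venue,HomeTeam} = (85, 872) ✓
Two rows agree on Score but differ on {Venue, HomeTeam}, so Score → {Venue, HomeTeam} does not hold.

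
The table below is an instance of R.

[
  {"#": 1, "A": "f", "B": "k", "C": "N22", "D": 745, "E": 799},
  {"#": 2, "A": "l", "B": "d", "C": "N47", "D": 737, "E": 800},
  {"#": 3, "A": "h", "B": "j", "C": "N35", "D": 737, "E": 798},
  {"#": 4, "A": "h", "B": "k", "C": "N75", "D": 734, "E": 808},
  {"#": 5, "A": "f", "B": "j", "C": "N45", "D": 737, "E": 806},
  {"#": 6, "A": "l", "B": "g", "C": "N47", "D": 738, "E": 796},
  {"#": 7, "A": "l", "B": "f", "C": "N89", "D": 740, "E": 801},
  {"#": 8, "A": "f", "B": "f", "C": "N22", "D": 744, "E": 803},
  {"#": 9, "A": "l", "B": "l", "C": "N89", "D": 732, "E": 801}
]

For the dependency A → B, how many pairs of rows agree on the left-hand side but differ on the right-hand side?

10

A=f: violating pairs (1,5), (1,8), (5,8) — 3 pairs.
A=l: violating pairs (2,6), (2,7), (2,9), (6,7), (6,9), (7,9) — 6 pairs.
A=h: violating pairs (3,4) — 1 pair.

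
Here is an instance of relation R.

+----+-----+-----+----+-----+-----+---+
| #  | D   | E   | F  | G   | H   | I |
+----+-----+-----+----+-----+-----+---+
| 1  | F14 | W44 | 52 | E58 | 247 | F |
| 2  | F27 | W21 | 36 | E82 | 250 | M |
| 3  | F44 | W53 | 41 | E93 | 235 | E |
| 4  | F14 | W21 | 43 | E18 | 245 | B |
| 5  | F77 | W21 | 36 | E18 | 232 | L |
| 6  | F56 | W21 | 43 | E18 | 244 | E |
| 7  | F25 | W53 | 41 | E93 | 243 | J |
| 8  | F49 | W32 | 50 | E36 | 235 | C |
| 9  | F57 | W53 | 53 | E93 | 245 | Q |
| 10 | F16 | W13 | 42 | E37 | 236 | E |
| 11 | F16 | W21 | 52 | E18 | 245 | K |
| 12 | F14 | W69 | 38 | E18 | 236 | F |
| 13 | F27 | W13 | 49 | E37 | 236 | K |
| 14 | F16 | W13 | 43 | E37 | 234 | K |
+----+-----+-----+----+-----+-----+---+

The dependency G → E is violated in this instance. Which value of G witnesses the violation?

E18

G=E58: row 1 → E = W44 ✓
G=E82: row 2 → E = W21 ✓
G=E93: rows 3, 7, 9 → E = W53, W53, W53 ✓
G=E18: rows 4, 5, 6, 11, 12 → E takes values {W21, W69} — violation
G=E36: row 8 → E = W32 ✓
G=E37: rows 10, 13, 14 → E = W13, W13, W13 ✓
The only G value with inconsistent E is G=E18.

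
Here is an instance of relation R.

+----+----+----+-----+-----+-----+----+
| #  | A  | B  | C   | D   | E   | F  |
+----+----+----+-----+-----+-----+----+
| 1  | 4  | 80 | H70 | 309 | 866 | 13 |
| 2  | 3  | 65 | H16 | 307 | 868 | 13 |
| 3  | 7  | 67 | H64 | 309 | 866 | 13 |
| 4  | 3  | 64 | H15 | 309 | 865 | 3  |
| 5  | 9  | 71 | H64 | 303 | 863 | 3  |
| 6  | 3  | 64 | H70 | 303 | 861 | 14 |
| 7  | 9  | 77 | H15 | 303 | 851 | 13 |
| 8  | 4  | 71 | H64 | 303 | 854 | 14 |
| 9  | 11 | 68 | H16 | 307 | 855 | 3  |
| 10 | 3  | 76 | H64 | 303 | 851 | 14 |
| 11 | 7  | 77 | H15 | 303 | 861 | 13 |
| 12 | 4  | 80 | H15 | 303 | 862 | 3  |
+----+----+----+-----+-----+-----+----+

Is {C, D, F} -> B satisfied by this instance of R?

No

(C=H70, D=309, F=13): row 1 → B = 80 ✓
(C=H16, D=307, F=13): row 2 → B = 65 ✓
(C=H64, D=309, F=13): row 3 → B = 67 ✓
(C=H15, D=309, F=3): row 4 → B = 64 ✓
(C=H64, D=303, F=3): row 5 → B = 71 ✓
(C=H70, D=303, F=14): row 6 → B = 64 ✓
(C=H15, D=303, F=13): rows 7, 11 → B = 77, 77 ✓
(C=H64, D=303, F=14): rows 8, 10 → B takes values {71, 76} — violation
(C=H16, D=307, F=3): row 9 → B = 68 ✓
(C=H15, D=303, F=3): row 12 → B = 80 ✓
Two rows agree on {C, D, F} but differ on B, so {C, D, F} -> B does not hold.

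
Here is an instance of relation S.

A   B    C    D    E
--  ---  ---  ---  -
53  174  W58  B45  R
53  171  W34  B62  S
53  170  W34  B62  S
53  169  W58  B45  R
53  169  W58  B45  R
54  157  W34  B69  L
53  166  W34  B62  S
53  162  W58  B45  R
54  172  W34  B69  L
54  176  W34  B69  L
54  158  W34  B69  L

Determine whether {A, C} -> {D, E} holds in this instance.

(A=53, C=W58): 4 rows → {D,E} = (B45, R), (B45, R), (B45, R), (B45, R) ✓
(A=53, C=W34): 3 rows → {D,E} = (B62, S), (B62, S), (B62, S) ✓
(A=54, C=W34): 4 rows → {D,E} = (B69, L), (B69, L), (B69, L), (B69, L) ✓
Every {A, C} value is associated with a single {D, E} value, so {A, C} -> {D, E} holds.

Yes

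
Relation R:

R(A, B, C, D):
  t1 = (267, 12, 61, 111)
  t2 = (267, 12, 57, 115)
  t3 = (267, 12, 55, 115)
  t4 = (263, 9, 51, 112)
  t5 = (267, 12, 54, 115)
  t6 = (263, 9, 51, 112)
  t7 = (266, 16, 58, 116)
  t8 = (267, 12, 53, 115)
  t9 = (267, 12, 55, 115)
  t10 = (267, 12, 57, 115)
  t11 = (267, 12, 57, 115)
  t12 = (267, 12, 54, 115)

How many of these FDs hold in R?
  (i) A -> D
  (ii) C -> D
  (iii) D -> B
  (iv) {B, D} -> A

(i) A -> D: A=267: rows 1, 2, 3, 5, 8, 9, 10, 11, 12 → D takes values {111, 115} — violation — fails.
(ii) C -> D: every LHS value maps to a single RHS value — holds.
(iii) D -> B: every LHS value maps to a single RHS value — holds.
(iv) {B, D} -> A: every LHS value maps to a single RHS value — holds.
3 of the 4 dependencies hold.

3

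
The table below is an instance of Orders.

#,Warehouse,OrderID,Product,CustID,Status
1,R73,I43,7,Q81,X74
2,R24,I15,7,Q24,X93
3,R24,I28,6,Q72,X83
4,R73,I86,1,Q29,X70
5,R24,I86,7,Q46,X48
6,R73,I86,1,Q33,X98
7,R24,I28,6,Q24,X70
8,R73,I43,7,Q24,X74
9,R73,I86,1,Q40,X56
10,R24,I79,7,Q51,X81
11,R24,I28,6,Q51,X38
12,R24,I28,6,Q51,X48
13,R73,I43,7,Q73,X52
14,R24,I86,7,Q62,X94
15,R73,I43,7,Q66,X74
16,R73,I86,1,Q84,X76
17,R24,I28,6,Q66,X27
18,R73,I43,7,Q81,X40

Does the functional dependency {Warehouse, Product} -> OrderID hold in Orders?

(Warehouse=R73, Product=7): rows 1, 8, 13, 15, 18 → OrderID = I43, I43, I43, I43, I43 ✓
(Warehouse=R24, Product=7): rows 2, 5, 10, 14 → OrderID takes values {I15, I86, I79} — violation
(Warehouse=R24, Product=6): rows 3, 7, 11, 12, 17 → OrderID = I28, I28, I28, I28, I28 ✓
(Warehouse=R73, Product=1): rows 4, 6, 9, 16 → OrderID = I86, I86, I86, I86 ✓
Two rows agree on {Warehouse, Product} but differ on OrderID, so {Warehouse, Product} -> OrderID does not hold.

No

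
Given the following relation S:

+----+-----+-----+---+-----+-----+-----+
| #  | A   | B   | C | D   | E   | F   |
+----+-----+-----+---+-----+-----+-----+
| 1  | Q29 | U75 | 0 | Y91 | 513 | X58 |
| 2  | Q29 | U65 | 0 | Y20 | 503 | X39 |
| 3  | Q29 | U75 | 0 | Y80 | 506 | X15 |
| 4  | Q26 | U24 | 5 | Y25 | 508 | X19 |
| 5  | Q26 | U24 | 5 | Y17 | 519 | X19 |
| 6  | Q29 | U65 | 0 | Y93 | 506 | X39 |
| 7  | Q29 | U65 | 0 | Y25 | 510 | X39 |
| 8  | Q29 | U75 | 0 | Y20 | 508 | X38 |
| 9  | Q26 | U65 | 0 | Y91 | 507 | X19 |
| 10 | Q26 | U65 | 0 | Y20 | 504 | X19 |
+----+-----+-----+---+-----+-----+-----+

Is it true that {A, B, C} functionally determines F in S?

No

(A=Q29, B=U75, C=0): rows 1, 3, 8 → F takes values {X58, X15, X38} — violation
(A=Q29, B=U65, C=0): rows 2, 6, 7 → F = X39, X39, X39 ✓
(A=Q26, B=U24, C=5): rows 4, 5 → F = X19, X19 ✓
(A=Q26, B=U65, C=0): rows 9, 10 → F = X19, X19 ✓
Two rows agree on {A, B, C} but differ on F, so {A, B, C} → F does not hold.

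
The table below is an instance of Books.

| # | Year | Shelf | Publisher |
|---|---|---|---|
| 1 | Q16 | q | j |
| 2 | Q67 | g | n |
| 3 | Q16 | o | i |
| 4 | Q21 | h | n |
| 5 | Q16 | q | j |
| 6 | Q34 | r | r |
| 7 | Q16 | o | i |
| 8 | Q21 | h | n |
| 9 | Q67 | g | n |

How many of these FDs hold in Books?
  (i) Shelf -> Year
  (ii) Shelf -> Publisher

(i) Shelf -> Year: every LHS value maps to a single RHS value — holds.
(ii) Shelf -> Publisher: every LHS value maps to a single RHS value — holds.
2 of the 2 dependencies hold.

2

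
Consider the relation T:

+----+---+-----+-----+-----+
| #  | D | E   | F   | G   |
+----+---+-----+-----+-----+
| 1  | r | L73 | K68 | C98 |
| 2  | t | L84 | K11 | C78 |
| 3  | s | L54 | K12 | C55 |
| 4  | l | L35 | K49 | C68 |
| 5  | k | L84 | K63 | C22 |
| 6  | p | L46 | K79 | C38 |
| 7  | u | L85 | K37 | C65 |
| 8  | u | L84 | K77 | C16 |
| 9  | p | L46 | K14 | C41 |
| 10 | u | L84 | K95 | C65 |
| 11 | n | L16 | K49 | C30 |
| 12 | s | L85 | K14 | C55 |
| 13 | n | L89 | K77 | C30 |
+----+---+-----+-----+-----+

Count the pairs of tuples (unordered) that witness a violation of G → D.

G=C55: all 2 rows agree on D — 0 pairs.
G=C65: all 2 rows agree on D — 0 pairs.
G=C30: all 2 rows agree on D — 0 pairs.

0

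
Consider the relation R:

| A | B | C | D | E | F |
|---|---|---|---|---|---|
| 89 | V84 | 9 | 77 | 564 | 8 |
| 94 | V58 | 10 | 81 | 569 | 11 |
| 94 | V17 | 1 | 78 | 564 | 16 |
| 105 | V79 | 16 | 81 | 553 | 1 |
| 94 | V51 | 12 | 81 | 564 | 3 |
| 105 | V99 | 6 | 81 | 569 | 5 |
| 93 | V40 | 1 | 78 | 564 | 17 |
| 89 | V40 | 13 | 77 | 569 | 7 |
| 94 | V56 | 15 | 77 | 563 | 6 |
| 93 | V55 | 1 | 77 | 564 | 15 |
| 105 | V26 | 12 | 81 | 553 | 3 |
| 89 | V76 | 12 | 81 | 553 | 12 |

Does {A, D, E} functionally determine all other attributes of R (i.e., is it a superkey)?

Two distinct rows share (A=105, D=81, E=553), so {A, D, E} does not determine every attribute — not a superkey.

No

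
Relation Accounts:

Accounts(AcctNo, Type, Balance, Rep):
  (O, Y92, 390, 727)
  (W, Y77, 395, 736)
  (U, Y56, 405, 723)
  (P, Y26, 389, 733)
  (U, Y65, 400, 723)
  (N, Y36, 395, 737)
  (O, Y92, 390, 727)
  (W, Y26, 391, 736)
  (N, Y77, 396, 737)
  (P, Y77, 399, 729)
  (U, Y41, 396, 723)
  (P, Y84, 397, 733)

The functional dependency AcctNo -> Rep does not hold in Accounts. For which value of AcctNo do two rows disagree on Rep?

P

AcctNo=O: 2 rows → Rep = 727, 727 ✓
AcctNo=W: 2 rows → Rep = 736, 736 ✓
AcctNo=U: 3 rows → Rep = 723, 723, 723 ✓
AcctNo=P: 3 rows → Rep takes values {733, 729} — violation
AcctNo=N: 2 rows → Rep = 737, 737 ✓
The only AcctNo value with inconsistent Rep is AcctNo=P.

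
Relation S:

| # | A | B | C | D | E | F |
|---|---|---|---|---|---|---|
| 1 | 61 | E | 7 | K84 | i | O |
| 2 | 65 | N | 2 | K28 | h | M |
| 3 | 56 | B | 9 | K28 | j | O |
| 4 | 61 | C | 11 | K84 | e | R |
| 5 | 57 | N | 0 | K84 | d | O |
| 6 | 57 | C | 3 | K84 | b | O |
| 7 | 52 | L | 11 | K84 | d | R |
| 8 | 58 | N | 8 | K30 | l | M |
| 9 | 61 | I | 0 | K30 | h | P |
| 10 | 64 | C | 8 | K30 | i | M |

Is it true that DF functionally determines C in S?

No

(D=K84, F=O): rows 1, 5, 6 → C takes values {7, 0, 3} — violation
(D=K28, F=M): row 2 → C = 2 ✓
(D=K28, F=O): row 3 → C = 9 ✓
(D=K84, F=R): rows 4, 7 → C = 11, 11 ✓
(D=K30, F=M): rows 8, 10 → C = 8, 8 ✓
(D=K30, F=P): row 9 → C = 0 ✓
Two rows agree on DF but differ on C, so DF -> C does not hold.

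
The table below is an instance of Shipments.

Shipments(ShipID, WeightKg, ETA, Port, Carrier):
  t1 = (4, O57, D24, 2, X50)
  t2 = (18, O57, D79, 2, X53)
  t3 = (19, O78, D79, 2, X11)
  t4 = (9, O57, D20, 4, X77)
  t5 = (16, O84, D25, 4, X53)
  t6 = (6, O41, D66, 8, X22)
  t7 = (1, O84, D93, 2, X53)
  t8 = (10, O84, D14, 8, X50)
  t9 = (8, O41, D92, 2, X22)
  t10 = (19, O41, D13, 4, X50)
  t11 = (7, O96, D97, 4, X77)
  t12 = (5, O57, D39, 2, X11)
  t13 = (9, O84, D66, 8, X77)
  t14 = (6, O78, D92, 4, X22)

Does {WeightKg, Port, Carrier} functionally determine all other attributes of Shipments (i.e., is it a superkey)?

Yes

All 14 rows have distinct {WeightKg, Port, Carrier} values, so {WeightKg, Port, Carrier} → (all attributes) holds and {WeightKg, Port, Carrier} is a superkey.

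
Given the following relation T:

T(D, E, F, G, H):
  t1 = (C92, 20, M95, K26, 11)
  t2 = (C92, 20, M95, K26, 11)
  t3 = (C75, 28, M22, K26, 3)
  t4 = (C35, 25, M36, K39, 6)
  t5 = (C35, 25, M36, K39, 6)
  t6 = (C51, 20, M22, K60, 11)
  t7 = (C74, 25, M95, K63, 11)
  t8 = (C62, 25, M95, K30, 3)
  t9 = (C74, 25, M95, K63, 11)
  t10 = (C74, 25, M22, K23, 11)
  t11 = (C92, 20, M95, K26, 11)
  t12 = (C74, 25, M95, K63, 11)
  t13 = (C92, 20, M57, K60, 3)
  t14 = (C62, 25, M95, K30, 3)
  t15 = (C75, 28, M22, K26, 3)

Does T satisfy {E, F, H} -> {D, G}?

Yes

(E=20, F=M95, H=11): rows 1, 2, 11 → {D,G} = (C92, K26), (C92, K26), (C92, K26) ✓
(E=28, F=M22, H=3): rows 3, 15 → {D,G} = (C75, K26), (C75, K26) ✓
(E=25, F=M36, H=6): rows 4, 5 → {D,G} = (C35, K39), (C35, K39) ✓
(E=20, F=M22, H=11): row 6 → {D,G} = (C51, K60) ✓
(E=25, F=M95, H=11): rows 7, 9, 12 → {D,G} = (C74, K63), (C74, K63), (C74, K63) ✓
(E=25, F=M95, H=3): rows 8, 14 → {D,G} = (C62, K30), (C62, K30) ✓
(E=25, F=M22, H=11): row 10 → {D,G} = (C74, K23) ✓
(E=20, F=M57, H=3): row 13 → {D,G} = (C92, K60) ✓
Every {E, F, H} value is associated with a single {D, G} value, so {E, F, H} -> {D, G} holds.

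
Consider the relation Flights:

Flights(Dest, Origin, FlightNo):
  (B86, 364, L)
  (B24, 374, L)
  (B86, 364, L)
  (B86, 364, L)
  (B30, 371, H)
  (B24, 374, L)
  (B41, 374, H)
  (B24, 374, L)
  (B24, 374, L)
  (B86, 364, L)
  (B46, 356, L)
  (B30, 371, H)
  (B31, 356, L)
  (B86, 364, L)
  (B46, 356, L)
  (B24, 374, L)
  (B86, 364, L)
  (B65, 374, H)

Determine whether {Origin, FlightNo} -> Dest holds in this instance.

(Origin=364, FlightNo=L): 6 rows → Dest = B86, B86, B86, B86, B86, B86 ✓
(Origin=374, FlightNo=L): 5 rows → Dest = B24, B24, B24, B24, B24 ✓
(Origin=371, FlightNo=H): 2 rows → Dest = B30, B30 ✓
(Origin=374, FlightNo=H): 2 rows → Dest takes values {B41, B65} — violation
(Origin=356, FlightNo=L): 3 rows → Dest takes values {B46, B31} — violation
Two rows agree on {Origin, FlightNo} but differ on Dest, so {Origin, FlightNo} -> Dest does not hold.

No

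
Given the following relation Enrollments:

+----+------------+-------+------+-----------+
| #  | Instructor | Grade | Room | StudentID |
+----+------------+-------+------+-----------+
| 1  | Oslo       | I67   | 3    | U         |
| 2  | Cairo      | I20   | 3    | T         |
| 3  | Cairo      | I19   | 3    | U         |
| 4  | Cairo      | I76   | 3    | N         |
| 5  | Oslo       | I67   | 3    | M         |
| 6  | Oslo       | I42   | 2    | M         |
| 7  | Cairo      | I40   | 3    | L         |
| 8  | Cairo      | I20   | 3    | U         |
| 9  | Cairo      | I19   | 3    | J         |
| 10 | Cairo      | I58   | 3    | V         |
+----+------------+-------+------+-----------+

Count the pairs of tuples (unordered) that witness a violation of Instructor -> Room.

2

Instructor=Oslo: violating pairs (1,6), (5,6) — 2 pairs.
Instructor=Cairo: all 7 rows agree on Room — 0 pairs.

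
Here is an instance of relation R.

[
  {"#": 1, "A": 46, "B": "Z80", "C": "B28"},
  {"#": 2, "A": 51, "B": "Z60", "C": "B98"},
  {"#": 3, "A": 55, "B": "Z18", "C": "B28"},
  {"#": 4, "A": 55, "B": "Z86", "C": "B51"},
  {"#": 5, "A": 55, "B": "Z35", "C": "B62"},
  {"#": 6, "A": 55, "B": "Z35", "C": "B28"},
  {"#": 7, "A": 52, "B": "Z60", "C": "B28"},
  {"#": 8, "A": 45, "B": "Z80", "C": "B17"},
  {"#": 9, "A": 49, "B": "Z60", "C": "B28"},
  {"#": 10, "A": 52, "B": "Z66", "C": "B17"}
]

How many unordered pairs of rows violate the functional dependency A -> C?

6

A=55: violating pairs (3,4), (3,5), (4,5), (4,6), (5,6) — 5 pairs.
A=52: violating pairs (7,10) — 1 pair.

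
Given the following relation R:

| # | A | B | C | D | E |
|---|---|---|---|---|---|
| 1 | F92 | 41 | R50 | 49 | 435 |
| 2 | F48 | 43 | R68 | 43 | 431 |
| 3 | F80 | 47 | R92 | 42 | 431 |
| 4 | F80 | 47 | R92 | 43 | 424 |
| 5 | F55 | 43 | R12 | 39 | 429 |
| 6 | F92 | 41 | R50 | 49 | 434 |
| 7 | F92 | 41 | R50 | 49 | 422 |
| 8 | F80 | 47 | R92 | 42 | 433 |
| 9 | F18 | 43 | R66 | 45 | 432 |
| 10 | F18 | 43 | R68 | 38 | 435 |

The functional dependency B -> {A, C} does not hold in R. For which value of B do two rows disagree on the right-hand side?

43

B=41: rows 1, 6, 7 → {A,C} = (F92, R50), (F92, R50), (F92, R50) ✓
B=43: rows 2, 5, 9, 10 → {A,C} takes values {(F48, R68), (F55, R12), (F18, R66), (F18, R68)} — violation
B=47: rows 3, 4, 8 → {A,C} = (F80, R92), (F80, R92), (F80, R92) ✓
The only B value with inconsistent RHS is B=43.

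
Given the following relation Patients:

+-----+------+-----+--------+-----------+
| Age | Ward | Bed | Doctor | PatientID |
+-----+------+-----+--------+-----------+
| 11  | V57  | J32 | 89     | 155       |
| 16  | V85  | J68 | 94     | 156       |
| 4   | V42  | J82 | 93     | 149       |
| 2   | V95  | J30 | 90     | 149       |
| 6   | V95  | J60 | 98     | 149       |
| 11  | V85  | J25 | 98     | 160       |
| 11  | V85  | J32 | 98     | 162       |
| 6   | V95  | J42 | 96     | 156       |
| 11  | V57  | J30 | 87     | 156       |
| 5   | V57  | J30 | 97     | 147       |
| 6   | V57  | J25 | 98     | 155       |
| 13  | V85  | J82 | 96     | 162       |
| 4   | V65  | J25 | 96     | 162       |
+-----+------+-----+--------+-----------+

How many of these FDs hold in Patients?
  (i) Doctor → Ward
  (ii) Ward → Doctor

0

(i) Doctor → Ward: Doctor=98: 4 rows → Ward takes values {V95, V85, V57} — violation; Doctor=96: 3 rows → Ward takes values {V95, V85, V65} — violation — fails.
(ii) Ward → Doctor: Ward=V57: 4 rows → Doctor takes values {89, 87, 97, 98} — violation; Ward=V85: 4 rows → Doctor takes values {94, 98, 96} — violation; Ward=V95: 3 rows → Doctor takes values {90, 98, 96} — violation — fails.
None of the 2 dependencies hold.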